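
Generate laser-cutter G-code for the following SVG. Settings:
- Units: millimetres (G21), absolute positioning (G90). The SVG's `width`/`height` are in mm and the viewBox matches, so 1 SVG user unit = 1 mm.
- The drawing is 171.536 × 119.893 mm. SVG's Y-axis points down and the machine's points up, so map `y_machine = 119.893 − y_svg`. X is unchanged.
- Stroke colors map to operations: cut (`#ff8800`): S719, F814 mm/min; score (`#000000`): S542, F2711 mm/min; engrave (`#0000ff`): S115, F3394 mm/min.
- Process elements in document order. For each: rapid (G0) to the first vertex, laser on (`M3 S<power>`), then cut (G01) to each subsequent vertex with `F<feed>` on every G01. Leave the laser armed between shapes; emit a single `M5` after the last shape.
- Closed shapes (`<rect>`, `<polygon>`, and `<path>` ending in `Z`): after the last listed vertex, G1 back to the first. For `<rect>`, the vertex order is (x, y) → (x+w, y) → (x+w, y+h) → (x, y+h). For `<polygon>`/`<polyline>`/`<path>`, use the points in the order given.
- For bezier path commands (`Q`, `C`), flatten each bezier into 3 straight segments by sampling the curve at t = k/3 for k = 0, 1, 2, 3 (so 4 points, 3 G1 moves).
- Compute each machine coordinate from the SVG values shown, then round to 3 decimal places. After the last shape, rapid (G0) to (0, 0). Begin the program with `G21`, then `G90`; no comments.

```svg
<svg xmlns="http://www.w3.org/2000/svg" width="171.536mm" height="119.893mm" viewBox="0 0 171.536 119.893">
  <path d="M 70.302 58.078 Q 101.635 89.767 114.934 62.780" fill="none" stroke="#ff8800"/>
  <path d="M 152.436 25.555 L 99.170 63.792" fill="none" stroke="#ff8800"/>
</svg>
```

G21
G90
G0 X70.302 Y61.815
M3 S719
G01 X89.187 Y47.209 F814
G01 X104.064 Y45.641 F814
G01 X114.934 Y57.113 F814
G0 X152.436 Y94.338
M3 S719
G01 X99.170 Y56.101 F814
M5
G0 X0.000 Y0.000

1 u = 1 mm; y_m = 119.893 − y.

[1] `<path>` quadratic bezier, #ff8800→cut S719 F814: (70.302,61.815) → (89.187,47.209) → (104.064,45.641) → (114.934,57.113)

[2] `<path>` line segment, #ff8800→cut S719 F814: (152.436,94.338) → (99.170,56.101)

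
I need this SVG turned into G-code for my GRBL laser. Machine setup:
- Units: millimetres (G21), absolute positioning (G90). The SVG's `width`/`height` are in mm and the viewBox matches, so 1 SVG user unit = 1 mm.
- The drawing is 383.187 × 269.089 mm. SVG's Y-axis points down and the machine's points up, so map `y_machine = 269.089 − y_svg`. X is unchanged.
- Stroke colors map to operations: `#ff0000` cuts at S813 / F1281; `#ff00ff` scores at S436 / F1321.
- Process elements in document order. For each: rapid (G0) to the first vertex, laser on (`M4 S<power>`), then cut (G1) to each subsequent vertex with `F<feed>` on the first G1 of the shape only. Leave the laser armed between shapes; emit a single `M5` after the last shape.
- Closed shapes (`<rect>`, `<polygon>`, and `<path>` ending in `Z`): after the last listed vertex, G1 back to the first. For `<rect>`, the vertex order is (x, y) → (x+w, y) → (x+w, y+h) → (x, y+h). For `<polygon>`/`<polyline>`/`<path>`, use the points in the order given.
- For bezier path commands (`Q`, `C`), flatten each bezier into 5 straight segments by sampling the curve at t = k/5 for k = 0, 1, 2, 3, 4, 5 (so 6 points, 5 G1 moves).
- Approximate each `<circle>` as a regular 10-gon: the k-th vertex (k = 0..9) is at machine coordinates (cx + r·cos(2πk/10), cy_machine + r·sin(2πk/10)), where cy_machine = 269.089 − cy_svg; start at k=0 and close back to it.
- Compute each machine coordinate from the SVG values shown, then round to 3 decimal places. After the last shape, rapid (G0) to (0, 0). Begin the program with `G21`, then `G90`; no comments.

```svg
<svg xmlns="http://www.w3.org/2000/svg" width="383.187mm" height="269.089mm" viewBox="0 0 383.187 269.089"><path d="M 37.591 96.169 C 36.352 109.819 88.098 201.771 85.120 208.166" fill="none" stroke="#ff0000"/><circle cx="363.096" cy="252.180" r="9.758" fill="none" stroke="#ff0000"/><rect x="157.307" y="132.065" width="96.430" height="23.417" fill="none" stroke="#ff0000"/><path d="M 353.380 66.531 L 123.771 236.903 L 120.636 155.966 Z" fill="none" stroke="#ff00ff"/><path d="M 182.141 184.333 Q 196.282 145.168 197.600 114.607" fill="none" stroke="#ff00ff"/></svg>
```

viewBox `0 0 383.187 269.089` with mm width/height → 1 unit = 1 mm. Flip: y_m = 269.089 − y_svg.

**Shape 1** — `<path>` cubic bezier, stroke `#ff0000` → cut (S813, F1281). Control points (SVG): P0=(37.591,96.169), P1=(36.352,109.819), P2=(88.098,201.771), P3=(85.120,208.166); sampled at t=k/5. Machine vertices: (37.591,172.920) → (42.344,156.645) → (54.644,129.442) → (69.319,99.177) → (81.202,73.716) → (85.120,60.923). Open path.

**Shape 2** — `<circle>` circle, stroke `#ff0000` → cut (S813, F1281). Machine vertices: (372.854,16.909) → (370.990,22.645) → (366.111,26.189) → (360.081,26.189) → (355.202,22.645) → (353.338,16.909) → (355.202,11.173) → (360.081,7.629) → (366.111,7.629) → (370.990,11.173) → (372.854,16.909). Closed: final G1 returns to the first vertex.

**Shape 3** — `<rect>` rectangle, stroke `#ff0000` → cut (S813, F1281). Machine vertices: (157.307,137.024) → (253.737,137.024) → (253.737,113.607) → (157.307,113.607) → (157.307,137.024). Closed: final G1 returns to the first vertex.

**Shape 4** — `<path>` closed polygon, stroke `#ff00ff` → score (S436, F1321). Machine vertices: (353.380,202.558) → (123.771,32.186) → (120.636,113.123) → (353.380,202.558). Closed: final G1 returns to the first vertex.

**Shape 5** — `<path>` quadratic bezier, stroke `#ff00ff` → score (S436, F1321). Control points (SVG): P0=(182.141,184.333), P1=(196.282,145.168), P2=(197.600,114.607); sampled at t=k/5. Machine vertices: (182.141,84.756) → (187.284,100.078) → (191.402,114.711) → (194.494,128.657) → (196.560,141.913) → (197.600,154.482). Open path.

G21
G90
G0 X37.591 Y172.920
M4 S813
G1 X42.344 Y156.645 F1281
G1 X54.644 Y129.442
G1 X69.319 Y99.177
G1 X81.202 Y73.716
G1 X85.120 Y60.923
G0 X372.854 Y16.909
M4 S813
G1 X370.990 Y22.645 F1281
G1 X366.111 Y26.189
G1 X360.081 Y26.189
G1 X355.202 Y22.645
G1 X353.338 Y16.909
G1 X355.202 Y11.173
G1 X360.081 Y7.629
G1 X366.111 Y7.629
G1 X370.990 Y11.173
G1 X372.854 Y16.909
G0 X157.307 Y137.024
M4 S813
G1 X253.737 Y137.024 F1281
G1 X253.737 Y113.607
G1 X157.307 Y113.607
G1 X157.307 Y137.024
G0 X353.380 Y202.558
M4 S436
G1 X123.771 Y32.186 F1321
G1 X120.636 Y113.123
G1 X353.380 Y202.558
G0 X182.141 Y84.756
M4 S436
G1 X187.284 Y100.078 F1321
G1 X191.402 Y114.711
G1 X194.494 Y128.657
G1 X196.560 Y141.913
G1 X197.600 Y154.482
M5
G0 X0.000 Y0.000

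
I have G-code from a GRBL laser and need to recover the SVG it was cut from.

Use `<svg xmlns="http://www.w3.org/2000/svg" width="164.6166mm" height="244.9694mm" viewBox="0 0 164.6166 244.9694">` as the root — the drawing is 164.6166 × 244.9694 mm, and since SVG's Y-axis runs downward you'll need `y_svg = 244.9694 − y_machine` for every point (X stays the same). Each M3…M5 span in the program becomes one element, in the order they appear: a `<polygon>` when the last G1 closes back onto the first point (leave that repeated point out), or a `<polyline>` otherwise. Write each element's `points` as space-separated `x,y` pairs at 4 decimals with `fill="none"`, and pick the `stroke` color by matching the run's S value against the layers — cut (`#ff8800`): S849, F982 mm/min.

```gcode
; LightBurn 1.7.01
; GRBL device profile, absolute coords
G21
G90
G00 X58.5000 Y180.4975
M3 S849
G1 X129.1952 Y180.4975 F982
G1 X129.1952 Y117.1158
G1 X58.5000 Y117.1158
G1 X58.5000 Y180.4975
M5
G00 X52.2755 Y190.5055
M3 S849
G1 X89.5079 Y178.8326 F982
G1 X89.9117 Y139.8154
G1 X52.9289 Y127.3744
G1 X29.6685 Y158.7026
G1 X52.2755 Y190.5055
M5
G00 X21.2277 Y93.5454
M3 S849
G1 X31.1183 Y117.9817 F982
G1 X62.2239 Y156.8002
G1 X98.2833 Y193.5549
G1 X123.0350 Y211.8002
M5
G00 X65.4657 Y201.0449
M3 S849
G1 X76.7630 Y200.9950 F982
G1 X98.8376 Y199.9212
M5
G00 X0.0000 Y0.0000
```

y_svg = 244.9694 − y_m. Every run uses S849, so all elements get stroke `#ff8800` (cut).

[1] closed run; points: 58.5000,64.4719 129.1952,64.4719 129.1952,127.8536 58.5000,127.8536

[2] closed run; points: 52.2755,54.4639 89.5079,66.1368 89.9117,105.1540 52.9289,117.5950 29.6685,86.2668

[3] open run; points: 21.2277,151.4240 31.1183,126.9877 62.2239,88.1692 98.2833,51.4145 123.0350,33.1692

[4] open run; points: 65.4657,43.9245 76.7630,43.9744 98.8376,45.0482

<svg xmlns="http://www.w3.org/2000/svg" width="164.6166mm" height="244.9694mm" viewBox="0 0 164.6166 244.9694">
  <polygon points="58.5000,64.4719 129.1952,64.4719 129.1952,127.8536 58.5000,127.8536" fill="none" stroke="#ff8800"/>
  <polygon points="52.2755,54.4639 89.5079,66.1368 89.9117,105.1540 52.9289,117.5950 29.6685,86.2668" fill="none" stroke="#ff8800"/>
  <polyline points="21.2277,151.4240 31.1183,126.9877 62.2239,88.1692 98.2833,51.4145 123.0350,33.1692" fill="none" stroke="#ff8800"/>
  <polyline points="65.4657,43.9245 76.7630,43.9744 98.8376,45.0482" fill="none" stroke="#ff8800"/>
</svg>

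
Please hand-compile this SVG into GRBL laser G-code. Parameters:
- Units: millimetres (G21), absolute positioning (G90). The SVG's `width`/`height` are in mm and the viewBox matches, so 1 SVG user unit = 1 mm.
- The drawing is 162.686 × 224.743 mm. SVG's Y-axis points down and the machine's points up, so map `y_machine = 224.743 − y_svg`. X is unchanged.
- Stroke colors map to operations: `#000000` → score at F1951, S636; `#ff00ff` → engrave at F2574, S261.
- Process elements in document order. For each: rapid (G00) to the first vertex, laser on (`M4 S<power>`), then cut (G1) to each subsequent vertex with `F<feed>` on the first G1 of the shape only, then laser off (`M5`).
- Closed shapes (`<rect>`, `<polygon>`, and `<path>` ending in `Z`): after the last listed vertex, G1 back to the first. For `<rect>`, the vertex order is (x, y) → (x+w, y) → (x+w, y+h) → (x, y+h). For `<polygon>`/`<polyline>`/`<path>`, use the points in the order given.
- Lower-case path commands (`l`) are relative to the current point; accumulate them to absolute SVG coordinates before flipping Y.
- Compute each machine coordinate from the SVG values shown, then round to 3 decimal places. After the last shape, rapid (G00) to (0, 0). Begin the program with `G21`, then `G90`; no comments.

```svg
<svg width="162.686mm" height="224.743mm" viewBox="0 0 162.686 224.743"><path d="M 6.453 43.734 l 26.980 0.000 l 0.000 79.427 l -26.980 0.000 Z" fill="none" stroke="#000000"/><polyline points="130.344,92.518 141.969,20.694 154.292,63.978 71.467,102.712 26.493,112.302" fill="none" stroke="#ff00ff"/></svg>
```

G21
G90
G00 X6.453 Y181.009
M4 S636
G1 X33.433 Y181.009 F1951
G1 X33.433 Y101.582
G1 X6.453 Y101.582
G1 X6.453 Y181.009
M5
G00 X130.344 Y132.225
M4 S261
G1 X141.969 Y204.049 F2574
G1 X154.292 Y160.765
G1 X71.467 Y122.031
G1 X26.493 Y112.441
M5
G00 X0.000 Y0.000

1 u = 1 mm; y_m = 224.743 − y.

[1] `<path>` rectangle, #000000→score S636 F1951: (6.453,181.009) → (33.433,181.009) → (33.433,101.582) → (6.453,101.582) → (6.453,181.009) (closed)

[2] `<polyline>` open polyline, #ff00ff→engrave S261 F2574: (130.344,132.225) → (141.969,204.049) → (154.292,160.765) → (71.467,122.031) → (26.493,112.441)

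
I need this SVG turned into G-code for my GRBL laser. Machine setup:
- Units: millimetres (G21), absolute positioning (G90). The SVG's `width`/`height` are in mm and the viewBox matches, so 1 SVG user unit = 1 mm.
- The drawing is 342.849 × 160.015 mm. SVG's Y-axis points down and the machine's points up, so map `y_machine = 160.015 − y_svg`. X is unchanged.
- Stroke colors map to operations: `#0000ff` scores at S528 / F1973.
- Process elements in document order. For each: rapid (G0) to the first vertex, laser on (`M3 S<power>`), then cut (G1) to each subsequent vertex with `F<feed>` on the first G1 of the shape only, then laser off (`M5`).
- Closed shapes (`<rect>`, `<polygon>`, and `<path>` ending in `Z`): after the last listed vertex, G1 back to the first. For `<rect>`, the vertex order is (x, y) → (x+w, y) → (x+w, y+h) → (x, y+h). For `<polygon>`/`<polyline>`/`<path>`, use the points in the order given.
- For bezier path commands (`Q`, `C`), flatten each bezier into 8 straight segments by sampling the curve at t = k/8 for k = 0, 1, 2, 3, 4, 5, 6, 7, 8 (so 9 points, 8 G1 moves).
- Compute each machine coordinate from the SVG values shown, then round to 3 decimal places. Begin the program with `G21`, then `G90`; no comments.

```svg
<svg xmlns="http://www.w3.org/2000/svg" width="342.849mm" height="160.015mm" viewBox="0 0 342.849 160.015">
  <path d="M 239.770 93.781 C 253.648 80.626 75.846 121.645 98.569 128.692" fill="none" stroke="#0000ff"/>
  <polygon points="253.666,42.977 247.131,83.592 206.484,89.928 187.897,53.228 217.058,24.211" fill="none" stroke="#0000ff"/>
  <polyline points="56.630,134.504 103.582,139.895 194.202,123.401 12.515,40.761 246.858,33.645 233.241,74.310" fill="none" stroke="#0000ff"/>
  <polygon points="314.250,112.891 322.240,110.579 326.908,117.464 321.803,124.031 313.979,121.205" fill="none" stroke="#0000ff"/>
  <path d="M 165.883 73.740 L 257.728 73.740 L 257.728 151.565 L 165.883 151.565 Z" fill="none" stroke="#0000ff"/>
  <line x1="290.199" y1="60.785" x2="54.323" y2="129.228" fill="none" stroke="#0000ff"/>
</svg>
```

Since the viewBox matches the mm dimensions, user units are millimetres directly. The only transform is the Y-flip y_m = 160.015 − y_svg.

Shape 1 is a cubic bezier drawn with `<path>`. Its stroke #0000ff means score at S528, F1973. After flipping Y the toolpath is (239.770,66.234) → (236.755,68.800) → (220.367,67.320) → (195.200,62.827) → (165.853,56.354) → (136.919,48.934) → (112.997,41.601) → (98.681,35.386) → (98.569,31.323).

Shape 2 is a regular polygon drawn with `<polygon>`. Its stroke #0000ff means score at S528, F1973. After flipping Y the toolpath is (253.666,117.038) → (247.131,76.423) → (206.484,70.087) → (187.897,106.787) → (217.058,135.804) → (253.666,117.038), returning to the start.

Shape 3 is a open polyline drawn with `<polyline>`. Its stroke #0000ff means score at S528, F1973. After flipping Y the toolpath is (56.630,25.511) → (103.582,20.120) → (194.202,36.614) → (12.515,119.254) → (246.858,126.370) → (233.241,85.705).

Shape 4 is a regular polygon drawn with `<polygon>`. Its stroke #0000ff means score at S528, F1973. After flipping Y the toolpath is (314.250,47.124) → (322.240,49.436) → (326.908,42.551) → (321.803,35.984) → (313.979,38.810) → (314.250,47.124), returning to the start.

Shape 5 is a rectangle drawn with `<path>`. Its stroke #0000ff means score at S528, F1973. After flipping Y the toolpath is (165.883,86.275) → (257.728,86.275) → (257.728,8.450) → (165.883,8.450) → (165.883,86.275), returning to the start.

Shape 6 is a line segment drawn with `<line>`. Its stroke #0000ff means score at S528, F1973. After flipping Y the toolpath is (290.199,99.230) → (54.323,30.787).

G21
G90
G0 X239.770 Y66.234
M3 S528
G1 X236.755 Y68.800 F1973
G1 X220.367 Y67.320
G1 X195.200 Y62.827
G1 X165.853 Y56.354
G1 X136.919 Y48.934
G1 X112.997 Y41.601
G1 X98.681 Y35.386
G1 X98.569 Y31.323
M5
G0 X253.666 Y117.038
M3 S528
G1 X247.131 Y76.423 F1973
G1 X206.484 Y70.087
G1 X187.897 Y106.787
G1 X217.058 Y135.804
G1 X253.666 Y117.038
M5
G0 X56.630 Y25.511
M3 S528
G1 X103.582 Y20.120 F1973
G1 X194.202 Y36.614
G1 X12.515 Y119.254
G1 X246.858 Y126.370
G1 X233.241 Y85.705
M5
G0 X314.250 Y47.124
M3 S528
G1 X322.240 Y49.436 F1973
G1 X326.908 Y42.551
G1 X321.803 Y35.984
G1 X313.979 Y38.810
G1 X314.250 Y47.124
M5
G0 X165.883 Y86.275
M3 S528
G1 X257.728 Y86.275 F1973
G1 X257.728 Y8.450
G1 X165.883 Y8.450
G1 X165.883 Y86.275
M5
G0 X290.199 Y99.230
M3 S528
G1 X54.323 Y30.787 F1973
M5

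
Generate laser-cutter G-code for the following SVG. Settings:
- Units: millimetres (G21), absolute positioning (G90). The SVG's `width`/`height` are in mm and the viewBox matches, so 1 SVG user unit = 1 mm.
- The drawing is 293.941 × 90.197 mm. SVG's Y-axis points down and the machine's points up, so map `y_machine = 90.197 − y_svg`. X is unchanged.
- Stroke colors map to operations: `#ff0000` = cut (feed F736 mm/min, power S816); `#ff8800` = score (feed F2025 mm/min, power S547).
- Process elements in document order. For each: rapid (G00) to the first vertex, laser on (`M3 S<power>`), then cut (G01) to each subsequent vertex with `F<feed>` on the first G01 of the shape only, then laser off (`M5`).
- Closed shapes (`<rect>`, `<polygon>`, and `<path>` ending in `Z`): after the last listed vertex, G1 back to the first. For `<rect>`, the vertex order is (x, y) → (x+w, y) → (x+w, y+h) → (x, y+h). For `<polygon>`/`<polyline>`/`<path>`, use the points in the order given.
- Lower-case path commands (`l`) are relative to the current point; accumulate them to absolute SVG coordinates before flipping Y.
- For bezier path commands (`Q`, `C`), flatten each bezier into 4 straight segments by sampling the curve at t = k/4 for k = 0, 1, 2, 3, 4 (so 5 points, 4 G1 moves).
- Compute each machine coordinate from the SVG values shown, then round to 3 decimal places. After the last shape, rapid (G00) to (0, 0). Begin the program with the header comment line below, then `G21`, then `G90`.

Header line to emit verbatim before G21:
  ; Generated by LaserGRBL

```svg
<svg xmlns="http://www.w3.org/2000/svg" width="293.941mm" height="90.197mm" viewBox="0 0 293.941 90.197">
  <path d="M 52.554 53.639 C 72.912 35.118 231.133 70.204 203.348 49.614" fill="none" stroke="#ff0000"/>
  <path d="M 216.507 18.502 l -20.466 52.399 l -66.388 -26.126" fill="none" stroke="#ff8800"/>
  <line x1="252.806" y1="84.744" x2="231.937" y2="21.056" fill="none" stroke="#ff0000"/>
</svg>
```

; Generated by LaserGRBL
G21
G90
G00 X52.554 Y36.558
M3 S816
G01 X88.611 Y42.105 F736
G01 X146.005 Y37.795
G01 X194.371 Y33.872
G01 X203.348 Y40.583
M5
G00 X216.507 Y71.695
M3 S547
G01 X196.041 Y19.296 F2025
G01 X129.653 Y45.422
M5
G00 X252.806 Y5.453
M3 S816
G01 X231.937 Y69.141 F736
M5
G00 X0.000 Y0.000

1 u = 1 mm; y_m = 90.197 − y.

[1] `<path>` cubic bezier, #ff0000→cut S816 F736: (52.554,36.558) → (88.611,42.105) → (146.005,37.795) → (194.371,33.872) → (203.348,40.583)

[2] `<path>` open polyline, #ff8800→score S547 F2025: (216.507,71.695) → (196.041,19.296) → (129.653,45.422)

[3] `<line>` line segment, #ff0000→cut S816 F736: (252.806,5.453) → (231.937,69.141)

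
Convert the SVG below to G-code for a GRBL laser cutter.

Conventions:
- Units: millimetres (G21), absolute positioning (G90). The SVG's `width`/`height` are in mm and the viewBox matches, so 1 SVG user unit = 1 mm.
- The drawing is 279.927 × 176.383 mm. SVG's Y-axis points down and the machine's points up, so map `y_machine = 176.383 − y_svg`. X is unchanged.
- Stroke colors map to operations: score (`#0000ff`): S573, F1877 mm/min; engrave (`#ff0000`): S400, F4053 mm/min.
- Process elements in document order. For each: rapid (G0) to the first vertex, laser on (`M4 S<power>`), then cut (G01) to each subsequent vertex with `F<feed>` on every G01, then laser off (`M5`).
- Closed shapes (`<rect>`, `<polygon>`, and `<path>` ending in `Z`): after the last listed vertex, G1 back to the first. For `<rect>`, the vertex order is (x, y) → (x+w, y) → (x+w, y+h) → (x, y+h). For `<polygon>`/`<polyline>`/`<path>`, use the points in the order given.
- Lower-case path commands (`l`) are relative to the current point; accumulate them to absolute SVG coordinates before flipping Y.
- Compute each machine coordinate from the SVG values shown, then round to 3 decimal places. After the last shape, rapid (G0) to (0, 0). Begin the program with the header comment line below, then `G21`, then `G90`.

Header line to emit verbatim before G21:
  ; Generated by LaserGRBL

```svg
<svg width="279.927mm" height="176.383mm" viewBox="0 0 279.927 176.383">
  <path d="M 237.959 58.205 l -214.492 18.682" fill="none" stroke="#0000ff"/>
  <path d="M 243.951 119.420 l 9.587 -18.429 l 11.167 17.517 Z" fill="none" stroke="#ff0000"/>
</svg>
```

; Generated by LaserGRBL
G21
G90
G0 X237.959 Y118.178
M4 S573
G01 X23.467 Y99.496 F1877
M5
G0 X243.951 Y56.963
M4 S400
G01 X253.538 Y75.392 F4053
G01 X264.705 Y57.875 F4053
G01 X243.951 Y56.963 F4053
M5
G0 X0.000 Y0.000

1 u = 1 mm; y_m = 176.383 − y.

[1] `<path>` line segment, #0000ff→score S573 F1877: (237.959,118.178) → (23.467,99.496)

[2] `<path>` regular polygon, #ff0000→engrave S400 F4053: (243.951,56.963) → (253.538,75.392) → (264.705,57.875) → (243.951,56.963) (closed)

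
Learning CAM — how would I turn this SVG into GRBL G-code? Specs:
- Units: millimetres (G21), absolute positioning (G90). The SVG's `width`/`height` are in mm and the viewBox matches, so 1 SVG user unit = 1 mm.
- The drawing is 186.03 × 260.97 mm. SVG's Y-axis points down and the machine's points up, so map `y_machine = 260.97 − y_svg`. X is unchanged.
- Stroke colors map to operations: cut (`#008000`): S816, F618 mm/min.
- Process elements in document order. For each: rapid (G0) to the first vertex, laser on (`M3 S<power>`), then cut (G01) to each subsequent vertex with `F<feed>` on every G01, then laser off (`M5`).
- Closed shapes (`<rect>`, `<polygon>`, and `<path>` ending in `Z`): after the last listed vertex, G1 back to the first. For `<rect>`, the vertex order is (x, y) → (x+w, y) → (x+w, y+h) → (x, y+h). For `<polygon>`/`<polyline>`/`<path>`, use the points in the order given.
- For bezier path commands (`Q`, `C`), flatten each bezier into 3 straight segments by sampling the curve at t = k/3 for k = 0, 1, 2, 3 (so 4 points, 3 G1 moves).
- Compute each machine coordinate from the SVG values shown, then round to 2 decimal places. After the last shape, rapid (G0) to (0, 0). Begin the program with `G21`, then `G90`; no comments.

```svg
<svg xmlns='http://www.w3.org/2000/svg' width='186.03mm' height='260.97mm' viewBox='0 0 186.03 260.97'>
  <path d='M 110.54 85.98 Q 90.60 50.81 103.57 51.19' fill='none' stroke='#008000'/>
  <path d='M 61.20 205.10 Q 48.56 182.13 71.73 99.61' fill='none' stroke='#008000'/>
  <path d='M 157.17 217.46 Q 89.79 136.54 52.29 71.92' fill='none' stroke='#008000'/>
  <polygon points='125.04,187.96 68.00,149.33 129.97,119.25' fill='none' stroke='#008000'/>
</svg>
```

G21
G90
G0 X110.54 Y174.99
M3 S816
G01 X100.90 Y194.49 F618
G01 X98.58 Y206.08 F618
G01 X103.57 Y209.78 F618
M5
G0 X61.20 Y55.87
M3 S816
G01 X56.75 Y77.80 F618
G01 X60.26 Y112.96 F618
G01 X71.73 Y161.36 F618
M5
G0 X157.17 Y43.51
M3 S816
G01 X115.57 Y95.65 F618
G01 X80.61 Y144.16 F618
G01 X52.29 Y189.05 F618
M5
G0 X125.04 Y73.01
M3 S816
G01 X68.00 Y111.64 F618
G01 X129.97 Y141.72 F618
G01 X125.04 Y73.01 F618
M5
G0 X0.00 Y0.00

1 u = 1 mm; y_m = 260.97 − y.

[1] `<path>` quadratic bezier, #008000→cut S816 F618: (110.54,174.99) → (100.90,194.49) → (98.58,206.08) → (103.57,209.78)

[2] `<path>` quadratic bezier, #008000→cut S816 F618: (61.20,55.87) → (56.75,77.80) → (60.26,112.96) → (71.73,161.36)

[3] `<path>` quadratic bezier, #008000→cut S816 F618: (157.17,43.51) → (115.57,95.65) → (80.61,144.16) → (52.29,189.05)

[4] `<polygon>` regular polygon, #008000→cut S816 F618: (125.04,73.01) → (68.00,111.64) → (129.97,141.72) → (125.04,73.01) (closed)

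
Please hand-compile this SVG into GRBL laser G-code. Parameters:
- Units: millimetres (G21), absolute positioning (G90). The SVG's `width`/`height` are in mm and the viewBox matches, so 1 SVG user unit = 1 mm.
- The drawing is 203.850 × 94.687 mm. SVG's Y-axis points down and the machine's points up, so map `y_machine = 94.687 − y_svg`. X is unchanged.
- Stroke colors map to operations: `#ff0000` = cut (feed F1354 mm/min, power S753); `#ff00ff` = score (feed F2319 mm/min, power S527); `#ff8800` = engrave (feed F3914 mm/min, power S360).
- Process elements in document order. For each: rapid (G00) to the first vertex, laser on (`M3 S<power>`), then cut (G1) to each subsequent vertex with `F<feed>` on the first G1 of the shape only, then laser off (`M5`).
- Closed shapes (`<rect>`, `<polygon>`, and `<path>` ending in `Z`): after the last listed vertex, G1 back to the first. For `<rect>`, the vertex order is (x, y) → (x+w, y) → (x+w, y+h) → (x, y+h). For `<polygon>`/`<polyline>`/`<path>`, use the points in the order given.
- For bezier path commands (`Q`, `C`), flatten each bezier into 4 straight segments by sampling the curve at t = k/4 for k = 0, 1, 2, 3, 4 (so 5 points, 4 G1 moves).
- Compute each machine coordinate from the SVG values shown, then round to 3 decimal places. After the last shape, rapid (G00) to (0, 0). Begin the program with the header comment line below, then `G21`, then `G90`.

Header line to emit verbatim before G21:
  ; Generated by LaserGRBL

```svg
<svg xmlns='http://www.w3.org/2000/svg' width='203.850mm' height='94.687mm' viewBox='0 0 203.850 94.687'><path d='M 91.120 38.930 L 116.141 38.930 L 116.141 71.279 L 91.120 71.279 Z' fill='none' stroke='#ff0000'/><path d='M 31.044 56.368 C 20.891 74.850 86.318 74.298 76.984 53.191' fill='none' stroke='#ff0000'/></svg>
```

viewBox `0 0 203.850 94.687` with mm width/height → 1 unit = 1 mm. Flip: y_m = 94.687 − y_svg.

**Shape 1** — `<path>` rectangle, stroke `#ff0000` → cut (S753, F1354). Machine vertices: (91.120,55.757) → (116.141,55.757) → (116.141,23.408) → (91.120,23.408) → (91.120,55.757). Closed: final G1 returns to the first vertex.

**Shape 2** — `<path>` cubic bezier, stroke `#ff0000` → cut (S753, F1354). Control points (SVG): P0=(31.044,56.368), P1=(20.891,74.850), P2=(86.318,74.298), P3=(76.984,53.191); sampled at t=k/4. Machine vertices: (31.044,38.319) → (35.251,28.050) → (53.707,25.062) → (72.316,29.496) → (76.984,41.496). Open path.

; Generated by LaserGRBL
G21
G90
G00 X91.120 Y55.757
M3 S753
G1 X116.141 Y55.757 F1354
G1 X116.141 Y23.408
G1 X91.120 Y23.408
G1 X91.120 Y55.757
M5
G00 X31.044 Y38.319
M3 S753
G1 X35.251 Y28.050 F1354
G1 X53.707 Y25.062
G1 X72.316 Y29.496
G1 X76.984 Y41.496
M5
G00 X0.000 Y0.000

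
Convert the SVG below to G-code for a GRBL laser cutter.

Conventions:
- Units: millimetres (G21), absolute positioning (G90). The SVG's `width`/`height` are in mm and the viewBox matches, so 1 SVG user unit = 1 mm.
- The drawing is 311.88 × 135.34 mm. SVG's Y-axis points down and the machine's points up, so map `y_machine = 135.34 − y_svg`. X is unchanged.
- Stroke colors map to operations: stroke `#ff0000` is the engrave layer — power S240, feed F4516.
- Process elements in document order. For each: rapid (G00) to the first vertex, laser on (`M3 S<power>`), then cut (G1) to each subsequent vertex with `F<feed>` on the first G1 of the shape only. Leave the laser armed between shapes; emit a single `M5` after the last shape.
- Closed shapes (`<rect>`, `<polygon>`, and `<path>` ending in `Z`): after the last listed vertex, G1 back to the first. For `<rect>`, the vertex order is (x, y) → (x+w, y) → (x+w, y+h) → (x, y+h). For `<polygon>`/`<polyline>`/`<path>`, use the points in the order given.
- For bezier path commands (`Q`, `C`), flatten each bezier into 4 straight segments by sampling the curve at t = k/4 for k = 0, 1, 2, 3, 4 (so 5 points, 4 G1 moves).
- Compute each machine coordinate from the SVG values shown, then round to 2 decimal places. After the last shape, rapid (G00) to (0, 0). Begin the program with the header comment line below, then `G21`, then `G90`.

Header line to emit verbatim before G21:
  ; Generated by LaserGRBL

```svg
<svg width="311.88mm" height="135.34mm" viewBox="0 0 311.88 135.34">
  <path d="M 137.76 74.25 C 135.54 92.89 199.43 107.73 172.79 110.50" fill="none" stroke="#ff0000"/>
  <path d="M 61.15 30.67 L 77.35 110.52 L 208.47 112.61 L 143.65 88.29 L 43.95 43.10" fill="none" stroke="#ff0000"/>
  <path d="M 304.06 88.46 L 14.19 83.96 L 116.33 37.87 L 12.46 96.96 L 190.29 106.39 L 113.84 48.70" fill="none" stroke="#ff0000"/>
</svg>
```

1 u = 1 mm; y_m = 135.34 − y.

[1] `<path>` cubic bezier, #ff0000→engrave S240 F4516: (137.76,61.09) → (146.04,47.95) → (164.43,37.01) → (178.24,29.05) → (172.79,24.84)

[2] `<path>` open polyline, #ff0000→engrave S240 F4516: (61.15,104.67) → (77.35,24.82) → (208.47,22.73) → (143.65,47.05) → (43.95,92.24)

[3] `<path>` open polyline, #ff0000→engrave S240 F4516: (304.06,46.88) → (14.19,51.38) → (116.33,97.47) → (12.46,38.38) → (190.29,28.95) → (113.84,86.64)

; Generated by LaserGRBL
G21
G90
G00 X137.76 Y61.09
M3 S240
G1 X146.04 Y47.95 F4516
G1 X164.43 Y37.01
G1 X178.24 Y29.05
G1 X172.79 Y24.84
G00 X61.15 Y104.67
M3 S240
G1 X77.35 Y24.82 F4516
G1 X208.47 Y22.73
G1 X143.65 Y47.05
G1 X43.95 Y92.24
G00 X304.06 Y46.88
M3 S240
G1 X14.19 Y51.38 F4516
G1 X116.33 Y97.47
G1 X12.46 Y38.38
G1 X190.29 Y28.95
G1 X113.84 Y86.64
M5
G00 X0.00 Y0.00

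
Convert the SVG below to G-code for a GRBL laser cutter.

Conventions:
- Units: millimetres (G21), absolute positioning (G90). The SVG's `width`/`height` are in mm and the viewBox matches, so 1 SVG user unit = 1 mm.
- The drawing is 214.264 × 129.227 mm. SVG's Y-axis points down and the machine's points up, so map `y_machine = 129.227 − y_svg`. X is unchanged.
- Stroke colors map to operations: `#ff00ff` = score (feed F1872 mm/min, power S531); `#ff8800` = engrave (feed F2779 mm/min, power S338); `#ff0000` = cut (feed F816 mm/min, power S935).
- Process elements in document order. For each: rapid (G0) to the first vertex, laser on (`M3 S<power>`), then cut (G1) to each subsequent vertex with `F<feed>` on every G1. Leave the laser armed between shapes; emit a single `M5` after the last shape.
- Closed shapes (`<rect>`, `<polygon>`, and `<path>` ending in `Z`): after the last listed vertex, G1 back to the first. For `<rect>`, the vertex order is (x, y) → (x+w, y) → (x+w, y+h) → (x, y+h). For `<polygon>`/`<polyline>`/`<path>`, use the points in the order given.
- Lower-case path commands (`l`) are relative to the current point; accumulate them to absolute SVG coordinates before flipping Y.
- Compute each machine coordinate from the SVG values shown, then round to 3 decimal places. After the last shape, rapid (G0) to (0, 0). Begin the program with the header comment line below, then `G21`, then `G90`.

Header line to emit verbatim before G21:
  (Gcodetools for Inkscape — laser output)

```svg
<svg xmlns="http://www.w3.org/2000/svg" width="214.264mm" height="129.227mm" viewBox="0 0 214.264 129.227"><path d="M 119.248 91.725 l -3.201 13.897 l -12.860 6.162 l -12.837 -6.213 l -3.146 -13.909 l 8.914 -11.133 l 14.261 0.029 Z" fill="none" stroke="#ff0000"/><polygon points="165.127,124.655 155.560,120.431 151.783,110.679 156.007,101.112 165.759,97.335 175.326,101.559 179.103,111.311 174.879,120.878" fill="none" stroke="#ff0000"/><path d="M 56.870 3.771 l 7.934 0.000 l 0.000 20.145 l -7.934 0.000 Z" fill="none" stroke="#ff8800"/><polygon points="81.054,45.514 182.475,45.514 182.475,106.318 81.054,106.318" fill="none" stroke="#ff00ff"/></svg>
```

1 u = 1 mm; y_m = 129.227 − y.

[1] `<path>` regular polygon, #ff0000→cut S935 F816: (119.248,37.502) → (116.047,23.605) → (103.187,17.443) → (90.350,23.656) → (87.204,37.565) → (96.118,48.698) → (110.379,48.669) → (119.248,37.502) (closed)

[2] `<polygon>` regular polygon, #ff0000→cut S935 F816: (165.127,4.572) → (155.560,8.796) → (151.783,18.548) → (156.007,28.115) → (165.759,31.892) → (175.326,27.668) → (179.103,17.916) → (174.879,8.349) → (165.127,4.572) (closed)

[3] `<path>` rectangle, #ff8800→engrave S338 F2779: (56.870,125.456) → (64.804,125.456) → (64.804,105.311) → (56.870,105.311) → (56.870,125.456) (closed)

[4] `<polygon>` rectangle, #ff00ff→score S531 F1872: (81.054,83.713) → (182.475,83.713) → (182.475,22.909) → (81.054,22.909) → (81.054,83.713) (closed)

(Gcodetools for Inkscape — laser output)
G21
G90
G0 X119.248 Y37.502
M3 S935
G1 X116.047 Y23.605 F816
G1 X103.187 Y17.443 F816
G1 X90.350 Y23.656 F816
G1 X87.204 Y37.565 F816
G1 X96.118 Y48.698 F816
G1 X110.379 Y48.669 F816
G1 X119.248 Y37.502 F816
G0 X165.127 Y4.572
M3 S935
G1 X155.560 Y8.796 F816
G1 X151.783 Y18.548 F816
G1 X156.007 Y28.115 F816
G1 X165.759 Y31.892 F816
G1 X175.326 Y27.668 F816
G1 X179.103 Y17.916 F816
G1 X174.879 Y8.349 F816
G1 X165.127 Y4.572 F816
G0 X56.870 Y125.456
M3 S338
G1 X64.804 Y125.456 F2779
G1 X64.804 Y105.311 F2779
G1 X56.870 Y105.311 F2779
G1 X56.870 Y125.456 F2779
G0 X81.054 Y83.713
M3 S531
G1 X182.475 Y83.713 F1872
G1 X182.475 Y22.909 F1872
G1 X81.054 Y22.909 F1872
G1 X81.054 Y83.713 F1872
M5
G0 X0.000 Y0.000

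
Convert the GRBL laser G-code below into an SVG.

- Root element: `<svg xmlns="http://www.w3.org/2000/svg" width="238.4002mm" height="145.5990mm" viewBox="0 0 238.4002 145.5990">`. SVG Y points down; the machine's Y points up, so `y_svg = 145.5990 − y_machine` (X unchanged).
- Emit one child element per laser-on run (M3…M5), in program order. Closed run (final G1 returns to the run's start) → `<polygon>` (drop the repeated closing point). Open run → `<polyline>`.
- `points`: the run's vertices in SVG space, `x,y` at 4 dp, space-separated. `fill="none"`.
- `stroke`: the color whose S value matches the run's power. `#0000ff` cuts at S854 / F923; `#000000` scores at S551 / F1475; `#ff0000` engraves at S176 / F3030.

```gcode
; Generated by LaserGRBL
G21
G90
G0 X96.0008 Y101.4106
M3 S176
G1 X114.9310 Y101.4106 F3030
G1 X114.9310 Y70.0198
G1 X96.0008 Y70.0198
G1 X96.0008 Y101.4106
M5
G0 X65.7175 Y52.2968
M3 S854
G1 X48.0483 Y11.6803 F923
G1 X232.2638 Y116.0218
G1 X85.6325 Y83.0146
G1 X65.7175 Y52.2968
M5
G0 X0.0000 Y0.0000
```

Each laser-on run becomes one SVG element. Flip Y back into SVG space with y_svg = 145.5990 − y_machine.

Run 1: the run's S176 means `#ff0000` (engrave). The run returns to its start, so emit a `<polygon>` with points (Y-flipped): 96.0008,44.1884 114.9310,44.1884 114.9310,75.5792 96.0008,75.5792.

Run 2: S854 ⇒ cut layer `#0000ff`. The run returns to its start, so emit a `<polygon>` with points (Y-flipped): 65.7175,93.3022 48.0483,133.9187 232.2638,29.5772 85.6325,62.5844.

<svg xmlns="http://www.w3.org/2000/svg" width="238.4002mm" height="145.5990mm" viewBox="0 0 238.4002 145.5990">
  <polygon points="96.0008,44.1884 114.9310,44.1884 114.9310,75.5792 96.0008,75.5792" fill="none" stroke="#ff0000"/>
  <polygon points="65.7175,93.3022 48.0483,133.9187 232.2638,29.5772 85.6325,62.5844" fill="none" stroke="#0000ff"/>
</svg>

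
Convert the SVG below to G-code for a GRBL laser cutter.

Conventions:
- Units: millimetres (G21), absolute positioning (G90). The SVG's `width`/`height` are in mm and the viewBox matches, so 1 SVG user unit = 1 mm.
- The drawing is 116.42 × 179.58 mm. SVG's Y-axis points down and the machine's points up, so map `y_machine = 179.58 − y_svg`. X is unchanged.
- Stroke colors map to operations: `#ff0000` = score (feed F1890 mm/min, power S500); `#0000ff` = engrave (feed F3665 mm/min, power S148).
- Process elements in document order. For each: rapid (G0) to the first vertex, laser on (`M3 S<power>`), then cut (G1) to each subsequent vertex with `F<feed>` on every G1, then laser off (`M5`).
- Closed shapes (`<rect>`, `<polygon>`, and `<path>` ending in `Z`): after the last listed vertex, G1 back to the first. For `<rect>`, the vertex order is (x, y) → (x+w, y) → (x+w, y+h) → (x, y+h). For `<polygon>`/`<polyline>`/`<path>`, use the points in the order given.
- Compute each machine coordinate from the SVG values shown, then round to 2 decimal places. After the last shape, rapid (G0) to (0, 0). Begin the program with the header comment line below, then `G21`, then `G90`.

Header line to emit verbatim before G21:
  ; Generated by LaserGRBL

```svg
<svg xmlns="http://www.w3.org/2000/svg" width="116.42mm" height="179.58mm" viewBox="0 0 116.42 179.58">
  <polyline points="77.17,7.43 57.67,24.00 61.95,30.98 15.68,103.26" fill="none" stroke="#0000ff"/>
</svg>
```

; Generated by LaserGRBL
G21
G90
G0 X77.17 Y172.15
M3 S148
G1 X57.67 Y155.58 F3665
G1 X61.95 Y148.60 F3665
G1 X15.68 Y76.32 F3665
M5
G0 X0.00 Y0.00

Since the viewBox matches the mm dimensions, user units are millimetres directly. The only transform is the Y-flip y_m = 179.58 − y_svg.

Shape 1 is a open polyline drawn with `<polyline>`. Its stroke #0000ff means engrave at S148, F3665. After flipping Y the toolpath is (77.17,172.15) → (57.67,155.58) → (61.95,148.60) → (15.68,76.32).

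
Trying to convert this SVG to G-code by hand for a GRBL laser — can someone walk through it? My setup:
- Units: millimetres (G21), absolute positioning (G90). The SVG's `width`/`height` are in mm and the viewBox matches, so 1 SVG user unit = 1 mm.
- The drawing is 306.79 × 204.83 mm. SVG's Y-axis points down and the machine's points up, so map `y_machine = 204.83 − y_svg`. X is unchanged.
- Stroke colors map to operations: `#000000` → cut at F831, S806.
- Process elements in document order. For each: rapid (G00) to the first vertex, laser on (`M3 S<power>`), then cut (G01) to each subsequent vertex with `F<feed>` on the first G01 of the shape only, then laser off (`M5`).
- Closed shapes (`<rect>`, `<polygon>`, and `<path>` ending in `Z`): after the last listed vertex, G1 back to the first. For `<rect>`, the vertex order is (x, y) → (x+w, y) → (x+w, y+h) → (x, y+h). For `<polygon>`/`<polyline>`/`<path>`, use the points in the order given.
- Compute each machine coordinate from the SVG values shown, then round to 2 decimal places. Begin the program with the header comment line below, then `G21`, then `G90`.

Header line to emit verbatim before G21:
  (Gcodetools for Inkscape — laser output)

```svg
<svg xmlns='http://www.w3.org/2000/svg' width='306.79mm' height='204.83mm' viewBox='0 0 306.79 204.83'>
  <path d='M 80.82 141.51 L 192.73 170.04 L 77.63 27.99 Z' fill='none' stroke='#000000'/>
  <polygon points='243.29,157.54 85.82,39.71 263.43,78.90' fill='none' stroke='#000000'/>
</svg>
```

(Gcodetools for Inkscape — laser output)
G21
G90
G00 X80.82 Y63.32
M3 S806
G01 X192.73 Y34.79 F831
G01 X77.63 Y176.84
G01 X80.82 Y63.32
M5
G00 X243.29 Y47.29
M3 S806
G01 X85.82 Y165.12 F831
G01 X263.43 Y125.93
G01 X243.29 Y47.29
M5

Since the viewBox matches the mm dimensions, user units are millimetres directly. The only transform is the Y-flip y_m = 204.83 − y_svg.

Shape 1 is a closed polygon drawn with `<path>`. Its stroke #000000 means cut at S806, F831. After flipping Y the toolpath is (80.82,63.32) → (192.73,34.79) → (77.63,176.84) → (80.82,63.32), returning to the start.

Shape 2 is a closed polygon drawn with `<polygon>`. Its stroke #000000 means cut at S806, F831. After flipping Y the toolpath is (243.29,47.29) → (85.82,165.12) → (263.43,125.93) → (243.29,47.29), returning to the start.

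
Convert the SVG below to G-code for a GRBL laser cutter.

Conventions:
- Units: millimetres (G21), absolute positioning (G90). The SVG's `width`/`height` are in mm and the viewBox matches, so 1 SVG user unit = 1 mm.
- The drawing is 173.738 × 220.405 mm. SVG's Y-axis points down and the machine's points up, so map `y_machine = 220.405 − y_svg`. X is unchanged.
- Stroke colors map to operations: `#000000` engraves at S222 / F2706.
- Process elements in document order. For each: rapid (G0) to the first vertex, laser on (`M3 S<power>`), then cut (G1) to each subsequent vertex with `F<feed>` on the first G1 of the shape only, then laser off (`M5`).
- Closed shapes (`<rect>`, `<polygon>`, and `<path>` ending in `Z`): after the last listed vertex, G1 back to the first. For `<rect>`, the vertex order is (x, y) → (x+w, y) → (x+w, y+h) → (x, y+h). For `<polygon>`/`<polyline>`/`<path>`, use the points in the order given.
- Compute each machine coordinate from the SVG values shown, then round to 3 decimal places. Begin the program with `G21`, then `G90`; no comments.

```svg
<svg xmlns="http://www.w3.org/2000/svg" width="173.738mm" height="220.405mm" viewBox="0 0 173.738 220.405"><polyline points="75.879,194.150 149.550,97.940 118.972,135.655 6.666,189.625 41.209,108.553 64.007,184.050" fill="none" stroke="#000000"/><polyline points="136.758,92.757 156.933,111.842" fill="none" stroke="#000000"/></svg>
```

viewBox `0 0 173.738 220.405` with mm width/height → 1 unit = 1 mm. Flip: y_m = 220.405 − y_svg.

**Shape 1** — `<polyline>` open polyline, stroke `#000000` → engrave (S222, F2706). Machine vertices: (75.879,26.255) → (149.550,122.465) → (118.972,84.750) → (6.666,30.780) → (41.209,111.852) → (64.007,36.355). Open path.

**Shape 2** — `<polyline>` line segment, stroke `#000000` → engrave (S222, F2706). Machine vertices: (136.758,127.648) → (156.933,108.563). Open path.

G21
G90
G0 X75.879 Y26.255
M3 S222
G1 X149.550 Y122.465 F2706
G1 X118.972 Y84.750
G1 X6.666 Y30.780
G1 X41.209 Y111.852
G1 X64.007 Y36.355
M5
G0 X136.758 Y127.648
M3 S222
G1 X156.933 Y108.563 F2706
M5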